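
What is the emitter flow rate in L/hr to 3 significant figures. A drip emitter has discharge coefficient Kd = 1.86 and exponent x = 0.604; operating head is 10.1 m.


Approach: apply the emitter characteristic equation, q = Kd * h^x.
q = 1.86 * 10.1^0.604 = 7.52 L/hr
Therefore the emitter flow rate = 7.52 L/hr.


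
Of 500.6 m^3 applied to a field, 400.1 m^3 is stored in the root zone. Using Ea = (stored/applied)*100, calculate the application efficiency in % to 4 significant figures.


Ea = (400.1/500.6)*100 = 79.92 %
Therefore the application efficiency = 79.92 %.


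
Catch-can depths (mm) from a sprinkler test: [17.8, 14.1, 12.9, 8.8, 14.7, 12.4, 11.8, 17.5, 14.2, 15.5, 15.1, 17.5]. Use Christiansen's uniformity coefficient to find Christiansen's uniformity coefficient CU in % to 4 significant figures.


Approach: apply Christiansen's uniformity coefficient, CU = (1 - mean_abs_deviation/mean)*100.
mean = 14.3583 mm
mean |d_i - mean| = 1.99167 mm
CU = (1 - 1.99167/14.3583)*100 = 86.13 %
Therefore Christiansen's uniformity coefficient CU = 86.13 %.


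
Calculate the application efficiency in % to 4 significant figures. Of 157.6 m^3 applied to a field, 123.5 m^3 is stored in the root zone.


Approach: apply the application efficiency ratio, Ea = (stored/applied)*100.
Ea = (123.5/157.6)*100 = 78.36 %
Therefore the application efficiency = 78.36 %.


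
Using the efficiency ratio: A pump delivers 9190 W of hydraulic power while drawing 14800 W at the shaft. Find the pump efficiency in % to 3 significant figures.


Approach: apply the efficiency ratio, eta = (P_out/P_in)*100.
eta = (9190 / 14800) * 100 = 62.1 %
Therefore the pump efficiency = 62.1 %.


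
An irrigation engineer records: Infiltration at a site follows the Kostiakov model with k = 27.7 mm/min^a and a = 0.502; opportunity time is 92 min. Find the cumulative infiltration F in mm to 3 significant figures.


Approach: apply the Kostiakov infiltration equation, F = k*t^a.
F = 27.7 * 92^0.502 = 268 mm
Therefore the cumulative infiltration F = 268 mm.


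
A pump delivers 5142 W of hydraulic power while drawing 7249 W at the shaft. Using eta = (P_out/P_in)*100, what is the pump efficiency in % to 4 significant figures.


eta = (5142 / 7249) * 100 = 70.93 %
Therefore the pump efficiency = 70.93 %.


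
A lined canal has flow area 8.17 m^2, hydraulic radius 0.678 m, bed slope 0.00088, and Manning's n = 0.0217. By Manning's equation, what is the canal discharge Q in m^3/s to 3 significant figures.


Approach: apply Manning's equation, Q = (1/n)*A*R^(2/3)*S^(1/2).
Q = (1/0.0217) * 8.17 * 0.678^(2/3) * 0.00088^(1/2) = 8.62 m^3/s
Therefore the canal discharge Q = 8.62 m^3/s.


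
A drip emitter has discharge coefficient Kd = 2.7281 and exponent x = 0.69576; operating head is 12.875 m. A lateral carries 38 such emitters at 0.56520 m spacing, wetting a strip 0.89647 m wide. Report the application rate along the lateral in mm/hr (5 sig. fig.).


Approach: apply the emitter equation with a lateral mass balance, q = Kd*h^x; Q = n*q; rate = Q/(n*spacing*width).
Step 1 — single emitter flow (q = Kd*h^x):
  q = 2.7281 * 12.875^0.69576 = 16.14277 L/hr
Step 2 — total lateral flow: Q = 38 * 16.14277 = 613.4252 L/hr
Step 3 — wetted area: A = 38 * 0.56520 * 0.89647 = 19.25402 m^2
Step 4 — application rate: Q/A = 613.4252/19.25402 = 31.860 mm/hr
Therefore the application rate along the lateral = 31.860 mm/hr.


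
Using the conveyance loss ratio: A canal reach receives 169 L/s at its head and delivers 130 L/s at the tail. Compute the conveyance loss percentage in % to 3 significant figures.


Approach: apply the conveyance loss ratio, loss% = ((Q_head - Q_tail)/Q_head)*100.
loss = ((169 - 130)/169)*100 = 23.1 %
Therefore the conveyance loss percentage = 23.1 %.


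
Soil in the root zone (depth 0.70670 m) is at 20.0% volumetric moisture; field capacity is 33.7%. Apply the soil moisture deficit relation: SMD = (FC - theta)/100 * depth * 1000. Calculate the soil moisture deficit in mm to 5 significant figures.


SMD = (33.7 - 20.0)/100 * 0.70670 * 1000 = 96.818 mm
Therefore the soil moisture deficit = 96.818 mm.


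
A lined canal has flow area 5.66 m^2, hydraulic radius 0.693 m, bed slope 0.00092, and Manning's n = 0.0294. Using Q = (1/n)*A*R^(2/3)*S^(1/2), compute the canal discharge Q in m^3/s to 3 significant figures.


Q = (1/0.0294) * 5.66 * 0.693^(2/3) * 0.00092^(1/2) = 4.57 m^3/s
Therefore the canal discharge Q = 4.57 m^3/s.


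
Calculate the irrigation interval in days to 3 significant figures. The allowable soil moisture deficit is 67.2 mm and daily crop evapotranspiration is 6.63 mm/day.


Approach: apply the irrigation interval relation, interval = SMD / ETc.
interval = 67.2 / 6.63 = 10.1 days
Therefore the irrigation interval = 10.1 days.


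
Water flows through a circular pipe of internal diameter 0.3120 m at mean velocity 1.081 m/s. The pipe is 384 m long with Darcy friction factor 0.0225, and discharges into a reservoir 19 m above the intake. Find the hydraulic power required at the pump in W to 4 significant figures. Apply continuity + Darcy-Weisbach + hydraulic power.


Approach: apply continuity + Darcy-Weisbach + hydraulic power, Q = A*v; hf = f*(L/D)*(v^2/(2g)); H = static + hf; P = rho*g*Q*H.
Step 1 — flow rate (continuity, Q = A*v):
  A = pi*(0.3120/2)^2 = 0.0764538 m^2
  Q = 0.0764538 * 1.081 = 0.0826466 m^3/s
Step 2 — friction head loss (Darcy-Weisbach):
  hf = 0.0225 * (384/0.3120) * (1.081^2 / (2*9.81))
  hf = 1.64935 m
Step 3 — total head: H = 19 + 1.64935 = 20.6493 m
Step 4 — hydraulic power (P = rho*g*Q*H):
  P = 1000 * 9.81 * 0.0826466 * 20.6493 = 16740 W
Therefore the hydraulic power required at the pump = 16740 W.


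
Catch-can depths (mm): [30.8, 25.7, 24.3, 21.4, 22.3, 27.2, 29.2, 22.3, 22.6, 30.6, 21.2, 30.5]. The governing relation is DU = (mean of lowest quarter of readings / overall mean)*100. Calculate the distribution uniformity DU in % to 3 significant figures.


sorted lowest 3 of 12: [21.2, 21.4, 22.3] -> mean = 21.633 mm
overall mean = 25.675 mm
DU = (21.633/25.675)*100 = 84.3 %
Therefore the distribution uniformity DU = 84.3 %.


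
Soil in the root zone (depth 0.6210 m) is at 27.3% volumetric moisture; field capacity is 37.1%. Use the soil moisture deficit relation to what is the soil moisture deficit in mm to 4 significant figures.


Approach: apply the soil moisture deficit relation, SMD = (FC - theta)/100 * depth * 1000.
SMD = (37.1 - 27.3)/100 * 0.6210 * 1000 = 60.86 mm
Therefore the soil moisture deficit = 60.86 mm.


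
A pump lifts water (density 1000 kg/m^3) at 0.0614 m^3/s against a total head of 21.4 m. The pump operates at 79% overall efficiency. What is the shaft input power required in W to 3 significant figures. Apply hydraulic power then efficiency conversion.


Approach: apply hydraulic power then efficiency conversion, P = rho*g*Q*H; P_in = P/eta.
Step 1 — hydraulic power (P = rho*g*Q*H):
  P = 1000 * 9.81 * 0.0614 * 21.4 = 12890 W
Step 2 — input power: P_in = P/eta = 12890 / 0.79 = 16300 W
Therefore the shaft input power required = 16300 W.


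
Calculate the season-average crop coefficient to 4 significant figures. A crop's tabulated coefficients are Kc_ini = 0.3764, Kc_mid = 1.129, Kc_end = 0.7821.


Approach: apply a simple seasonal average, Kc_avg = (Kc_ini + Kc_mid + Kc_end)/3.
Kc_avg = (0.3764 + 1.129 + 0.7821)/3 = 0.7625
Therefore the season-average crop coefficient = 0.7625.


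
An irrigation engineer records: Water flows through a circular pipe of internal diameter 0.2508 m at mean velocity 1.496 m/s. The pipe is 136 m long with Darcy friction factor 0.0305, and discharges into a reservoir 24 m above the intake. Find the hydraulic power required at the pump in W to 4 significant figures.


Approach: apply continuity + Darcy-Weisbach + hydraulic power, Q = A*v; hf = f*(L/D)*(v^2/(2g)); H = static + hf; P = rho*g*Q*H.
Step 1 — flow rate (continuity, Q = A*v):
  A = pi*(0.2508/2)^2 = 0.0494020 m^2
  Q = 0.0494020 * 1.496 = 0.0739055 m^3/s
Step 2 — friction head loss (Darcy-Weisbach):
  hf = 0.0305 * (136/0.2508) * (1.496^2 / (2*9.81))
  hf = 1.88658 m
Step 3 — total head: H = 24 + 1.88658 = 25.8866 m
Step 4 — hydraulic power (P = rho*g*Q*H):
  P = 1000 * 9.81 * 0.0739055 * 25.8866 = 18770 W
Therefore the hydraulic power required at the pump = 18770 W.


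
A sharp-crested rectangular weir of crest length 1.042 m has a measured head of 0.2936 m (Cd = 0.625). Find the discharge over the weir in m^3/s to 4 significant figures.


Approach: apply the rectangular weir equation, Q = (2/3)*Cd*L*sqrt(2g)*H^1.5.
Q = (2/3)*0.625*1.042*sqrt(2*9.81)*0.2936^1.5 = 0.3059 m^3/s
Therefore the discharge over the weir = 0.3059 m^3/s.


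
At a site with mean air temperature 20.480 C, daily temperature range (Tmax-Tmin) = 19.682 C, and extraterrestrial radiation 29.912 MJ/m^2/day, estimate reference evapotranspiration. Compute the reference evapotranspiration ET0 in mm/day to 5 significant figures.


Approach: apply the Hargreaves-Samani method, ET0 = 0.0023*(Tmean+17.8)*sqrt(Tmax-Tmin)*0.408*Ra.
ET0 = 0.0023*(20.480+17.8)*sqrt(19.682)*0.408*29.912 = 4.7669 mm/day
Therefore the reference evapotranspiration ET0 = 4.7669 mm/day.


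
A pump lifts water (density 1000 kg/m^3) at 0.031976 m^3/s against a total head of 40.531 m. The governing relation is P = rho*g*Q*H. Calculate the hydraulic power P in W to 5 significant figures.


P = 1000 * 9.81 * 0.031976 * 40.531 = 12714 W
Therefore the hydraulic power P = 12714 W.


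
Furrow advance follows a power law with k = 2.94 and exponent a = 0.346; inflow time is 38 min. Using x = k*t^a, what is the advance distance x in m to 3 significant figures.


x = 2.94 * 38^0.346 = 10.4 m
Therefore the advance distance x = 10.4 m.


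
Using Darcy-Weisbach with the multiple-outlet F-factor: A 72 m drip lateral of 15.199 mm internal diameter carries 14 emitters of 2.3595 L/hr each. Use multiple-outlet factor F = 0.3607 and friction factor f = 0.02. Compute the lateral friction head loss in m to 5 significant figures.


Approach: apply Darcy-Weisbach with the multiple-outlet F-factor, Q = n*q/(3600*1000) m^3/s; v = Q/A; hf = F*f*(L/D)*(v^2/(2g)).
Q = 14*2.3595/(3600*1000) = 9.175833e-06 m^3/s
A = pi*(15.199e-3/2)^2 = 1.814345e-04 m^2, so v = Q/A = 0.05057380 m/s
hf = 0.3607*0.02*(72/0.015199)*(0.05057380^2/(2*9.81)) = 0.0044550 m
Therefore the lateral friction head loss = 0.0044550 m.


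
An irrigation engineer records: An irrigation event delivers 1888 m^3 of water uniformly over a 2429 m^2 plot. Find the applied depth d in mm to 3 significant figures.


Approach: apply depth from volume over area, d = (V/A)*1000.
d = (1888 / 2429) * 1000 = 777 mm
Therefore the applied depth d = 777 mm.


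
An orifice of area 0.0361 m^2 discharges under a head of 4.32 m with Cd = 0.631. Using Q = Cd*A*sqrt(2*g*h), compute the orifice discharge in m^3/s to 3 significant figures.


Q = 0.631 * 0.0361 * sqrt(2*9.81*4.32) = 0.210 m^3/s
Therefore the orifice discharge = 0.210 m^3/s.


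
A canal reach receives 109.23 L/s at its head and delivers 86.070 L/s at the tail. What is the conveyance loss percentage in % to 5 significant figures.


Approach: apply the conveyance loss ratio, loss% = ((Q_head - Q_tail)/Q_head)*100.
loss = ((109.23 - 86.070)/109.23)*100 = 21.203 %
Therefore the conveyance loss percentage = 21.203 %.


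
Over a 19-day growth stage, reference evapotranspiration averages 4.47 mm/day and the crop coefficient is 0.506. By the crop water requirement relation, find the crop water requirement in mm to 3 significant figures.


Approach: apply the crop water requirement relation, CWR = ET0 * Kc * days.
CWR = 4.47 * 0.506 * 19 = 43.0 mm
Therefore the crop water requirement = 43.0 mm.


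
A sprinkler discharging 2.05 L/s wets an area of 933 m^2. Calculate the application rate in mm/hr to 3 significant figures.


Approach: apply the application rate relation, rate = (Q/A)*3600.
rate = (2.05 / 933) * 3600 = 7.91 mm/hr
Therefore the application rate = 7.91 mm/hr.


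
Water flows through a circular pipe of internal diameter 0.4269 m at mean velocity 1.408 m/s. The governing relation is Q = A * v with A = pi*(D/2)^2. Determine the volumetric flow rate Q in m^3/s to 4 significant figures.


A = pi*(0.4269/2)^2 = 0.143134 m^2
Q = 0.143134 * 1.408 = 0.2015 m^3/s
Therefore the volumetric flow rate Q = 0.2015 m^3/s.


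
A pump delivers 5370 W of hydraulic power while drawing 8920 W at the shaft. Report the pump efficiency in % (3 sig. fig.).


Approach: apply the efficiency ratio, eta = (P_out/P_in)*100.
eta = (5370 / 8920) * 100 = 60.2 %
Therefore the pump efficiency = 60.2 %.


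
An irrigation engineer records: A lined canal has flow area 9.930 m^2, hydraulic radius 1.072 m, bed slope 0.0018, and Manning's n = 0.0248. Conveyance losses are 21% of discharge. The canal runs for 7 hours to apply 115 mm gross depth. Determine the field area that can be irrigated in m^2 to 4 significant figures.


Approach: apply Manning's equation with a conveyance and depth budget, Q = (1/n)*A*R^(2/3)*S^(1/2); Q_field = Q*(1-loss); Area = Q_field*t/(d/1000).
Step 1 — canal discharge (Manning's equation):
  Q = (1/0.0248) * 9.930 * 1.072^(2/3) * 0.0018^(1/2) = 17.7936 m^3/s
Step 2 — delivered flow: Q_field = 17.7936*(1 - 21/100) = 14.0569 m^3/s
Step 3 — volume delivered: V = 14.0569 * 7*3600 = 354235 m^3
Step 4 — area served: A = V / (depth/1000) = 354235 / 0.115 = 3080000 m^2
Therefore the field area that can be irrigated = 3080000 m^2.


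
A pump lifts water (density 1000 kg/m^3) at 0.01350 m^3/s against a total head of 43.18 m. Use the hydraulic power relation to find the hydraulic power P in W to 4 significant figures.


Approach: apply the hydraulic power relation, P = rho*g*Q*H.
P = 1000 * 9.81 * 0.01350 * 43.18 = 5719 W
Therefore the hydraulic power P = 5719 W.


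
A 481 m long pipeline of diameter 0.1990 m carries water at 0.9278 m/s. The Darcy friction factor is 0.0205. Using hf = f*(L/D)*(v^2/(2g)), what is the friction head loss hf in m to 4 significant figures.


hf = 0.0205 * (481/0.1990) * (0.9278^2 / (2*9.81))
hf = 2.174 m
Therefore the friction head loss hf = 2.174 m.


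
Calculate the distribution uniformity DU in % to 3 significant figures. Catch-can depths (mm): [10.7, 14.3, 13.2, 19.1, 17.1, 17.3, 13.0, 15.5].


Approach: apply the low-quarter distribution uniformity, DU = (mean of lowest quarter of readings / overall mean)*100.
sorted lowest 2 of 8: [10.7, 13.0] -> mean = 11.850 mm
overall mean = 15.025 mm
DU = (11.850/15.025)*100 = 78.9 %
Therefore the distribution uniformity DU = 78.9 %.


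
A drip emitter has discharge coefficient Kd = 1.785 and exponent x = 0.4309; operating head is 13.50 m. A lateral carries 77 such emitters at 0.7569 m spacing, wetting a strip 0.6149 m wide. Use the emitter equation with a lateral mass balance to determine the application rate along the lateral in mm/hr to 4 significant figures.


Approach: apply the emitter equation with a lateral mass balance, q = Kd*h^x; Q = n*q; rate = Q/(n*spacing*width).
Step 1 — single emitter flow (q = Kd*h^x):
  q = 1.785 * 13.50^0.4309 = 5.47897 L/hr
Step 2 — total lateral flow: Q = 77 * 5.47897 = 421.881 L/hr
Step 3 — wetted area: A = 77 * 0.7569 * 0.6149 = 35.8372 m^2
Step 4 — application rate: Q/A = 421.881/35.8372 = 11.77 mm/hr
Therefore the application rate along the lateral = 11.77 mm/hr.


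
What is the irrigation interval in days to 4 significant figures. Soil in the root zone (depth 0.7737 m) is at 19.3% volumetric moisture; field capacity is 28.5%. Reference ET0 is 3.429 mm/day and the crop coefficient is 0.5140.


Approach: apply soil-water budget scheduling, SMD = (FC-theta)/100*depth*1000; ETc = ET0*Kc; interval = SMD/ETc.
Step 1 — soil moisture deficit:
  SMD = (28.5 - 19.3)/100 * 0.7737 * 1000 = 71.1804 mm
Step 2 — daily crop ET (ETc = ET0*Kc):
  ETc = 3.429 * 0.5140 = 1.76251 mm/day
Step 3 — irrigation interval (SMD/ETc):
  interval = 71.1804 / 1.76251 = 40.39 days
Therefore the irrigation interval = 40.39 days.


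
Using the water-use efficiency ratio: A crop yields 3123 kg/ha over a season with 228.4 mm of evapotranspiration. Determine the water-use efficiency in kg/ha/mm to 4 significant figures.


Approach: apply the water-use efficiency ratio, WUE = yield/ET.
WUE = 3123 / 228.4 = 13.67 kg/ha/mm
Therefore the water-use efficiency = 13.67 kg/ha/mm.


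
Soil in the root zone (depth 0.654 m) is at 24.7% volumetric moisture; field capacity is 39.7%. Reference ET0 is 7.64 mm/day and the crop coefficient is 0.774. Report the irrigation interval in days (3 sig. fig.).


Approach: apply soil-water budget scheduling, SMD = (FC-theta)/100*depth*1000; ETc = ET0*Kc; interval = SMD/ETc.
Step 1 — soil moisture deficit:
  SMD = (39.7 - 24.7)/100 * 0.654 * 1000 = 98.100 mm
Step 2 — daily crop ET (ETc = ET0*Kc):
  ETc = 7.64 * 0.774 = 5.9134 mm/day
Step 3 — irrigation interval (SMD/ETc):
  interval = 98.100 / 5.9134 = 16.6 days
Therefore the irrigation interval = 16.6 days.


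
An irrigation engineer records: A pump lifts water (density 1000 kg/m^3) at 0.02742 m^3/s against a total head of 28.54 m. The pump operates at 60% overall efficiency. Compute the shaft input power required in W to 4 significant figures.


Approach: apply hydraulic power then efficiency conversion, P = rho*g*Q*H; P_in = P/eta.
Step 1 — hydraulic power (P = rho*g*Q*H):
  P = 1000 * 9.81 * 0.02742 * 28.54 = 7676.98 W
Step 2 — input power: P_in = P/eta = 7676.98 / 0.6 = 12790 W
Therefore the shaft input power required = 12790 W.


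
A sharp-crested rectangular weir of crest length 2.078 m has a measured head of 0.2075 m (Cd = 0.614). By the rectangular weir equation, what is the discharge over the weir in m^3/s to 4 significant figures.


Approach: apply the rectangular weir equation, Q = (2/3)*Cd*L*sqrt(2g)*H^1.5.
Q = (2/3)*0.614*2.078*sqrt(2*9.81)*0.2075^1.5 = 0.3561 m^3/s
Therefore the discharge over the weir = 0.3561 m^3/s.


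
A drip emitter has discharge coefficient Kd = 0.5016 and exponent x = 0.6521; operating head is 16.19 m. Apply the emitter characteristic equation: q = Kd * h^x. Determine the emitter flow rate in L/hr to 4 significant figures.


q = 0.5016 * 16.19^0.6521 = 3.083 L/hr
Therefore the emitter flow rate = 3.083 L/hr.


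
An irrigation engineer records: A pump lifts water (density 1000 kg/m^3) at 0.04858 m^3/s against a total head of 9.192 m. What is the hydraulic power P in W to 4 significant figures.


Approach: apply the hydraulic power relation, P = rho*g*Q*H.
P = 1000 * 9.81 * 0.04858 * 9.192 = 4381 W
Therefore the hydraulic power P = 4381 W.


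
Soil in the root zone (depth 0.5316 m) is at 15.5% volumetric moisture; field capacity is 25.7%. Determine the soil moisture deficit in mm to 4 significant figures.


Approach: apply the soil moisture deficit relation, SMD = (FC - theta)/100 * depth * 1000.
SMD = (25.7 - 15.5)/100 * 0.5316 * 1000 = 54.22 mm
Therefore the soil moisture deficit = 54.22 mm.


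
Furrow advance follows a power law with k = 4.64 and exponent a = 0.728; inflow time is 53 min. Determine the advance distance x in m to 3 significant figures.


Approach: apply the power-law advance function, x = k*t^a.
x = 4.64 * 53^0.728 = 83.5 m
Therefore the advance distance x = 83.5 m.


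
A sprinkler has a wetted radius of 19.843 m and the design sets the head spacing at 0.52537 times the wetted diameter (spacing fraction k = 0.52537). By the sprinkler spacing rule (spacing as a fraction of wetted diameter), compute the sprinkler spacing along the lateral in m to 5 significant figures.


Approach: apply the sprinkler spacing rule (spacing as a fraction of wetted diameter), S = k*(2*R).
S = 0.52537 * (2 * 19.843) = 20.850 m
Therefore the sprinkler spacing along the lateral = 20.850 m.


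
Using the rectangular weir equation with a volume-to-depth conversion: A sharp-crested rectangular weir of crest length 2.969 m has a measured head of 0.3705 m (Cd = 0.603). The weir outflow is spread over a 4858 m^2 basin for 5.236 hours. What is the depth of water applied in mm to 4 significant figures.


Approach: apply the rectangular weir equation with a volume-to-depth conversion, Q = (2/3)*Cd*L*sqrt(2g)*H^1.5; d = Q*t/A * 1000.
Step 1 — weir discharge:
  Q = (2/3)*0.603*2.969*sqrt(2*9.81)*0.3705^1.5 = 1.19225 m^3/s
Step 2 — volume: V = 1.19225 * 5.236*3600 = 22473.5 m^3
Step 3 — depth: d = V/A * 1000 = 22473.5/4858 * 1000 = 4626 mm
Therefore the depth of water applied = 4626 mm.


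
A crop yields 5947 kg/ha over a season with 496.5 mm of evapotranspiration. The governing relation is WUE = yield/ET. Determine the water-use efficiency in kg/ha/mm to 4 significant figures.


WUE = 5947 / 496.5 = 11.98 kg/ha/mm
Therefore the water-use efficiency = 11.98 kg/ha/mm.


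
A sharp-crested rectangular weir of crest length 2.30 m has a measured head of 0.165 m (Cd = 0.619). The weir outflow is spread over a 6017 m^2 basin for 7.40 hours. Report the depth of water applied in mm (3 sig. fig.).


Approach: apply the rectangular weir equation with a volume-to-depth conversion, Q = (2/3)*Cd*L*sqrt(2g)*H^1.5; d = Q*t/A * 1000.
Step 1 — weir discharge:
  Q = (2/3)*0.619*2.30*sqrt(2*9.81)*0.165^1.5 = 0.28178 m^3/s
Step 2 — volume: V = 0.28178 * 7.40*3600 = 7506.5 m^3
Step 3 — depth: d = V/A * 1000 = 7506.5/6017 * 1000 = 1250 mm
Therefore the depth of water applied = 1250 mm.


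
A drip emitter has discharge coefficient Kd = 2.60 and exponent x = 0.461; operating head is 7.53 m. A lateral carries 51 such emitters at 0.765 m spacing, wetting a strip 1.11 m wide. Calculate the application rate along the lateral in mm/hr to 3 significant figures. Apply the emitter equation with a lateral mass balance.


Approach: apply the emitter equation with a lateral mass balance, q = Kd*h^x; Q = n*q; rate = Q/(n*spacing*width).
Step 1 — single emitter flow (q = Kd*h^x):
  q = 2.60 * 7.53^0.461 = 6.5944 L/hr
Step 2 — total lateral flow: Q = 51 * 6.5944 = 336.31 L/hr
Step 3 — wetted area: A = 51 * 0.765 * 1.11 = 43.307 m^2
Step 4 — application rate: Q/A = 336.31/43.307 = 7.77 mm/hr
Therefore the application rate along the lateral = 7.77 mm/hr.


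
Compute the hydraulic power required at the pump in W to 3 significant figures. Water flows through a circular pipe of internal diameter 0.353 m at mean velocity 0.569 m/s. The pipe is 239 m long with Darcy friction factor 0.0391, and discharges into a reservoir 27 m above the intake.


Approach: apply continuity + Darcy-Weisbach + hydraulic power, Q = A*v; hf = f*(L/D)*(v^2/(2g)); H = static + hf; P = rho*g*Q*H.
Step 1 — flow rate (continuity, Q = A*v):
  A = pi*(0.353/2)^2 = 0.097868 m^2
  Q = 0.097868 * 0.569 = 0.055687 m^3/s
Step 2 — friction head loss (Darcy-Weisbach):
  hf = 0.0391 * (239/0.353) * (0.569^2 / (2*9.81))
  hf = 0.43684 m
Step 3 — total head: H = 27 + 0.43684 = 27.437 m
Step 4 — hydraulic power (P = rho*g*Q*H):
  P = 1000 * 9.81 * 0.055687 * 27.437 = 15000 W
Therefore the hydraulic power required at the pump = 15000 W.


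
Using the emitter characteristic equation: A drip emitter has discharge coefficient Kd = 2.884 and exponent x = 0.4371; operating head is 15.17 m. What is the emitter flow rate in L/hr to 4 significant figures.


Approach: apply the emitter characteristic equation, q = Kd * h^x.
q = 2.884 * 15.17^0.4371 = 9.467 L/hr
Therefore the emitter flow rate = 9.467 L/hr.


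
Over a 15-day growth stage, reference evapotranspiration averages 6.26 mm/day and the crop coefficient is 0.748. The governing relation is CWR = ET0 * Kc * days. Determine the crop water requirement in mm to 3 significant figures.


CWR = 6.26 * 0.748 * 15 = 70.2 mm
Therefore the crop water requirement = 70.2 mm.


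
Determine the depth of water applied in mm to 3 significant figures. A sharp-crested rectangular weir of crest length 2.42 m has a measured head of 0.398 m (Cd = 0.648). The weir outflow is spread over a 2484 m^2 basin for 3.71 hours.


Approach: apply the rectangular weir equation with a volume-to-depth conversion, Q = (2/3)*Cd*L*sqrt(2g)*H^1.5; d = Q*t/A * 1000.
Step 1 — weir discharge:
  Q = (2/3)*0.648*2.42*sqrt(2*9.81)*0.398^1.5 = 1.1627 m^3/s
Step 2 — volume: V = 1.1627 * 3.71*3600 = 15529 m^3
Step 3 — depth: d = V/A * 1000 = 15529/2484 * 1000 = 6250 mm
Therefore the depth of water applied = 6250 mm.


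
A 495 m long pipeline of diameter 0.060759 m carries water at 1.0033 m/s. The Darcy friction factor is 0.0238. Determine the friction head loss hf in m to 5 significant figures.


Approach: apply the Darcy-Weisbach equation, hf = f*(L/D)*(v^2/(2g)).
hf = 0.0238 * (495/0.060759) * (1.0033^2 / (2*9.81))
hf = 9.9480 m
Therefore the friction head loss hf = 9.9480 m.


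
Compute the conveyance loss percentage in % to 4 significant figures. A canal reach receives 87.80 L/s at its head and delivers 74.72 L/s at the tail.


Approach: apply the conveyance loss ratio, loss% = ((Q_head - Q_tail)/Q_head)*100.
loss = ((87.80 - 74.72)/87.80)*100 = 14.90 %
Therefore the conveyance loss percentage = 14.90 %.


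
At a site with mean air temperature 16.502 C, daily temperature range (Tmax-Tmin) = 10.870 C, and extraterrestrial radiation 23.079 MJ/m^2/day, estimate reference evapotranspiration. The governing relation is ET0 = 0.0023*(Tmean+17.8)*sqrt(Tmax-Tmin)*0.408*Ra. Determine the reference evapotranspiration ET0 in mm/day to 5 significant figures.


ET0 = 0.0023*(16.502+17.8)*sqrt(10.870)*0.408*23.079 = 2.4493 mm/day
Therefore the reference evapotranspiration ET0 = 2.4493 mm/day.


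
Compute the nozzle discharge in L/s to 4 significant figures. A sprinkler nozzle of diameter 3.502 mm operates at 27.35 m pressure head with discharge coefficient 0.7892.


Approach: apply the orifice equation, Q = Cd*A*sqrt(2*g*h), A = pi*(d/2)^2.
A = pi*(3.502e-3/2)^2 = 9.63213e-06 m^2
Q = 0.7892 * 9.63213e-06 * sqrt(2*9.81*27.35) * 1000 = 0.1761 L/s
Therefore the nozzle discharge = 0.1761 L/s.


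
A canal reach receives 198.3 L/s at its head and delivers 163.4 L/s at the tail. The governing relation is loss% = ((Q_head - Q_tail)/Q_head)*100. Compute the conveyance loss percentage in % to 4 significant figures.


loss = ((198.3 - 163.4)/198.3)*100 = 17.60 %
Therefore the conveyance loss percentage = 17.60 %.


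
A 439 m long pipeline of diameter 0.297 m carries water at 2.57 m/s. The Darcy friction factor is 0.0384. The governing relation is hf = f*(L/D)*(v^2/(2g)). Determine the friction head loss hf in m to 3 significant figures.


hf = 0.0384 * (439/0.297) * (2.57^2 / (2*9.81))
hf = 19.1 m
Therefore the friction head loss hf = 19.1 m.


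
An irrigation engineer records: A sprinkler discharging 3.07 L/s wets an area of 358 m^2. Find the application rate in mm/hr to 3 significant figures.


Approach: apply the application rate relation, rate = (Q/A)*3600.
rate = (3.07 / 358) * 3600 = 30.9 mm/hr
Therefore the application rate = 30.9 mm/hr.


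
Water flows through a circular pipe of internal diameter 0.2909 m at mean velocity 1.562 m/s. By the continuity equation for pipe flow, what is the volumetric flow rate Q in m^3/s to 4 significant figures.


Approach: apply the continuity equation for pipe flow, Q = A * v with A = pi*(D/2)^2.
A = pi*(0.2909/2)^2 = 0.0664626 m^2
Q = 0.0664626 * 1.562 = 0.1038 m^3/s
Therefore the volumetric flow rate Q = 0.1038 m^3/s.


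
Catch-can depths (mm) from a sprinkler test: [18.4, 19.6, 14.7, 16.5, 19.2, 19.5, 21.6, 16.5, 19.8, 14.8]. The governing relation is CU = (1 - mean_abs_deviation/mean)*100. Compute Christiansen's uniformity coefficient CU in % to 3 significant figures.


mean = 18.060 mm
mean |d_i - mean| = 1.9480 mm
CU = (1 - 1.9480/18.060)*100 = 89.2 %
Therefore Christiansen's uniformity coefficient CU = 89.2 %.


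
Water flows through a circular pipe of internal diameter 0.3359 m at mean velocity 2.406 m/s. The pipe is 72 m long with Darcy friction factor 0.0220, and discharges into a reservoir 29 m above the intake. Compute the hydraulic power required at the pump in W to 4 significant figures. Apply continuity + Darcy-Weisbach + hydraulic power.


Approach: apply continuity + Darcy-Weisbach + hydraulic power, Q = A*v; hf = f*(L/D)*(v^2/(2g)); H = static + hf; P = rho*g*Q*H.
Step 1 — flow rate (continuity, Q = A*v):
  A = pi*(0.3359/2)^2 = 0.0886155 m^2
  Q = 0.0886155 * 2.406 = 0.213209 m^3/s
Step 2 — friction head loss (Darcy-Weisbach):
  hf = 0.0220 * (72/0.3359) * (2.406^2 / (2*9.81))
  hf = 1.39135 m
Step 3 — total head: H = 29 + 1.39135 = 30.3914 m
Step 4 — hydraulic power (P = rho*g*Q*H):
  P = 1000 * 9.81 * 0.213209 * 30.3914 = 63570 W
Therefore the hydraulic power required at the pump = 63570 W.


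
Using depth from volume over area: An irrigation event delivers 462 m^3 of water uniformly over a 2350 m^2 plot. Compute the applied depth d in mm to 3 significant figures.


Approach: apply depth from volume over area, d = (V/A)*1000.
d = (462 / 2350) * 1000 = 197 mm
Therefore the applied depth d = 197 mm.


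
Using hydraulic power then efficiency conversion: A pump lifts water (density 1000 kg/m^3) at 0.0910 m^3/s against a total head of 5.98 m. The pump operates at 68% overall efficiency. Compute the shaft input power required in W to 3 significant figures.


Approach: apply hydraulic power then efficiency conversion, P = rho*g*Q*H; P_in = P/eta.
Step 1 — hydraulic power (P = rho*g*Q*H):
  P = 1000 * 9.81 * 0.0910 * 5.98 = 5338.4 W
Step 2 — input power: P_in = P/eta = 5338.4 / 0.68 = 7850 W
Therefore the shaft input power required = 7850 W.


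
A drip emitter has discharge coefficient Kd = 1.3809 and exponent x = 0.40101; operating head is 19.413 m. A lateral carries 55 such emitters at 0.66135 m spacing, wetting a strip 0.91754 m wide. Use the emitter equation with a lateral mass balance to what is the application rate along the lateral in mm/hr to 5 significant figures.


Approach: apply the emitter equation with a lateral mass balance, q = Kd*h^x; Q = n*q; rate = Q/(n*spacing*width).
Step 1 — single emitter flow (q = Kd*h^x):
  q = 1.3809 * 19.413^0.40101 = 4.536284 L/hr
Step 2 — total lateral flow: Q = 55 * 4.536284 = 249.4956 L/hr
Step 3 — wetted area: A = 55 * 0.66135 * 0.91754 = 33.37483 m^2
Step 4 — application rate: Q/A = 249.4956/33.37483 = 7.4756 mm/hr
Therefore the application rate along the lateral = 7.4756 mm/hr.


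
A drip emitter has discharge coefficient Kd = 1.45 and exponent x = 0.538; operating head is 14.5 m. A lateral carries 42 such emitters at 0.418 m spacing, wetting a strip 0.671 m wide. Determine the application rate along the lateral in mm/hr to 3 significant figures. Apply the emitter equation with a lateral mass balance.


Approach: apply the emitter equation with a lateral mass balance, q = Kd*h^x; Q = n*q; rate = Q/(n*spacing*width).
Step 1 — single emitter flow (q = Kd*h^x):
  q = 1.45 * 14.5^0.538 = 6.1120 L/hr
Step 2 — total lateral flow: Q = 42 * 6.1120 = 256.70 L/hr
Step 3 — wetted area: A = 42 * 0.418 * 0.671 = 11.780 m^2
Step 4 — application rate: Q/A = 256.70/11.780 = 21.8 mm/hr
Therefore the application rate along the lateral = 21.8 mm/hr.


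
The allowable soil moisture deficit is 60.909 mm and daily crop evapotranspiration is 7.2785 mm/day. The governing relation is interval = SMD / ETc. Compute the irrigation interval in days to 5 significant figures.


interval = 60.909 / 7.2785 = 8.3683 days
Therefore the irrigation interval = 8.3683 days.


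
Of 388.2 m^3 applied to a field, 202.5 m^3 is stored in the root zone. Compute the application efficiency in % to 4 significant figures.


Approach: apply the application efficiency ratio, Ea = (stored/applied)*100.
Ea = (202.5/388.2)*100 = 52.16 %
Therefore the application efficiency = 52.16 %.


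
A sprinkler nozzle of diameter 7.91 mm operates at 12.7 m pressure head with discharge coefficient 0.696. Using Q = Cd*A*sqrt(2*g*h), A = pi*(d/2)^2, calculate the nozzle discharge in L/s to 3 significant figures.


A = pi*(7.91e-3/2)^2 = 4.9141e-05 m^2
Q = 0.696 * 4.9141e-05 * sqrt(2*9.81*12.7) * 1000 = 0.540 L/s
Therefore the nozzle discharge = 0.540 L/s.


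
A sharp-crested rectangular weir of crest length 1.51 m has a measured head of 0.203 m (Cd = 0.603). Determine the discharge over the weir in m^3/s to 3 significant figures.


Approach: apply the rectangular weir equation, Q = (2/3)*Cd*L*sqrt(2g)*H^1.5.
Q = (2/3)*0.603*1.51*sqrt(2*9.81)*0.203^1.5 = 0.246 m^3/s
Therefore the discharge over the weir = 0.246 m^3/s.


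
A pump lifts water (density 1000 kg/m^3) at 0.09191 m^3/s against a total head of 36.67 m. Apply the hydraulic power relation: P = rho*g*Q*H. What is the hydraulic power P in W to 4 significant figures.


P = 1000 * 9.81 * 0.09191 * 36.67 = 33060 W
Therefore the hydraulic power P = 33060 W.


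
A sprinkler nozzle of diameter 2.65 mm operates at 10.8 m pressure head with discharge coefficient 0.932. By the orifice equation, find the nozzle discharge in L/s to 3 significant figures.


Approach: apply the orifice equation, Q = Cd*A*sqrt(2*g*h), A = pi*(d/2)^2.
A = pi*(2.65e-3/2)^2 = 5.5155e-06 m^2
Q = 0.932 * 5.5155e-06 * sqrt(2*9.81*10.8) * 1000 = 0.0748 L/s
Therefore the nozzle discharge = 0.0748 L/s.


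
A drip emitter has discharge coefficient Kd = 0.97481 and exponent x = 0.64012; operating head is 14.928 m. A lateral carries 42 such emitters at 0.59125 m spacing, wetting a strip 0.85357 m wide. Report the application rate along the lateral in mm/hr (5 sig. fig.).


Approach: apply the emitter equation with a lateral mass balance, q = Kd*h^x; Q = n*q; rate = Q/(n*spacing*width).
Step 1 — single emitter flow (q = Kd*h^x):
  q = 0.97481 * 14.928^0.64012 = 5.500750 L/hr
Step 2 — total lateral flow: Q = 42 * 5.500750 = 231.0315 L/hr
Step 3 — wetted area: A = 42 * 0.59125 * 0.85357 = 21.19628 m^2
Step 4 — application rate: Q/A = 231.0315/21.19628 = 10.900 mm/hr
Therefore the application rate along the lateral = 10.900 mm/hr.


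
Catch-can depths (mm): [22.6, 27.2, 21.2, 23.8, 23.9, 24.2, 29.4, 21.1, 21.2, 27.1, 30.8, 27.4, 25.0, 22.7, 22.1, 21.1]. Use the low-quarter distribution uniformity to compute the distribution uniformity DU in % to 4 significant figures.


Approach: apply the low-quarter distribution uniformity, DU = (mean of lowest quarter of readings / overall mean)*100.
sorted lowest 4 of 16: [21.1, 21.1, 21.2, 21.2] -> mean = 21.1500 mm
overall mean = 24.4250 mm
DU = (21.1500/24.4250)*100 = 86.59 %
Therefore the distribution uniformity DU = 86.59 %.


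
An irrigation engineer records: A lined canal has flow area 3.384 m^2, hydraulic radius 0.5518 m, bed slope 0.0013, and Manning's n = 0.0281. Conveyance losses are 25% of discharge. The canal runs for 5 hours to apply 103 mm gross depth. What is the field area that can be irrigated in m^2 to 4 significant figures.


Approach: apply Manning's equation with a conveyance and depth budget, Q = (1/n)*A*R^(2/3)*S^(1/2); Q_field = Q*(1-loss); Area = Q_field*t/(d/1000).
Step 1 — canal discharge (Manning's equation):
  Q = (1/0.0281) * 3.384 * 0.5518^(2/3) * 0.0013^(1/2) = 2.92113 m^3/s
Step 2 — delivered flow: Q_field = 2.92113*(1 - 25/100) = 2.19084 m^3/s
Step 3 — volume delivered: V = 2.19084 * 5*3600 = 39435.2 m^3
Step 4 — area served: A = V / (depth/1000) = 39435.2 / 0.103 = 382900 m^2
Therefore the field area that can be irrigated = 382900 m^2.


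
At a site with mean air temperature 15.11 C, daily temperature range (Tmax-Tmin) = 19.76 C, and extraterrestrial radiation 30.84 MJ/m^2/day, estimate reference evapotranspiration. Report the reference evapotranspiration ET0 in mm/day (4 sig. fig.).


Approach: apply the Hargreaves-Samani method, ET0 = 0.0023*(Tmean+17.8)*sqrt(Tmax-Tmin)*0.408*Ra.
ET0 = 0.0023*(15.11+17.8)*sqrt(19.76)*0.408*30.84 = 4.234 mm/day
Therefore the reference evapotranspiration ET0 = 4.234 mm/day.


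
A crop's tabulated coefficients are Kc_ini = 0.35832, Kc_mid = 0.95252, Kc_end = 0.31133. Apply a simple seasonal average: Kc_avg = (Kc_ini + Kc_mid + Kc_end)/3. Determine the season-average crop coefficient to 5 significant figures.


Kc_avg = (0.35832 + 0.95252 + 0.31133)/3 = 0.54072
Therefore the season-average crop coefficient = 0.54072.


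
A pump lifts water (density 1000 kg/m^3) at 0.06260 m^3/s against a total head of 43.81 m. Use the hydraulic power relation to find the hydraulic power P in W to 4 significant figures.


Approach: apply the hydraulic power relation, P = rho*g*Q*H.
P = 1000 * 9.81 * 0.06260 * 43.81 = 26900 W
Therefore the hydraulic power P = 26900 W.


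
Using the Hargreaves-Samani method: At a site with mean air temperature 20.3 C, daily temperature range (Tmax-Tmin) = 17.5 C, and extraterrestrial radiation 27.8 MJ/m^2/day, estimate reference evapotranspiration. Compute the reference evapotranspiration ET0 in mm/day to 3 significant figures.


Approach: apply the Hargreaves-Samani method, ET0 = 0.0023*(Tmean+17.8)*sqrt(Tmax-Tmin)*0.408*Ra.
ET0 = 0.0023*(20.3+17.8)*sqrt(17.5)*0.408*27.8 = 4.16 mm/day
Therefore the reference evapotranspiration ET0 = 4.16 mm/day.


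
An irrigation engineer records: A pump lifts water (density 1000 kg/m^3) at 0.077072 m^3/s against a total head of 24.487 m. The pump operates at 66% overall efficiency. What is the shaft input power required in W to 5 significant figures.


Approach: apply hydraulic power then efficiency conversion, P = rho*g*Q*H; P_in = P/eta.
Step 1 — hydraulic power (P = rho*g*Q*H):
  P = 1000 * 9.81 * 0.077072 * 24.487 = 18514.04 W
Step 2 — input power: P_in = P/eta = 18514.04 / 0.66 = 28052 W
Therefore the shaft input power required = 28052 W.


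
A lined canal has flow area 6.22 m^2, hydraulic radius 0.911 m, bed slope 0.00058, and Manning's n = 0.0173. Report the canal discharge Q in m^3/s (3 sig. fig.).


Approach: apply Manning's equation, Q = (1/n)*A*R^(2/3)*S^(1/2).
Q = (1/0.0173) * 6.22 * 0.911^(2/3) * 0.00058^(1/2) = 8.14 m^3/s
Therefore the canal discharge Q = 8.14 m^3/s.


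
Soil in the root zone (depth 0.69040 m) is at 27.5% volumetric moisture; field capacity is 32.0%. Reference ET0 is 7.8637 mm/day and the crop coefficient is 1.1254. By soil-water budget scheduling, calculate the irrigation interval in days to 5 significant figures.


Approach: apply soil-water budget scheduling, SMD = (FC-theta)/100*depth*1000; ETc = ET0*Kc; interval = SMD/ETc.
Step 1 — soil moisture deficit:
  SMD = (32.0 - 27.5)/100 * 0.69040 * 1000 = 31.06800 mm
Step 2 — daily crop ET (ETc = ET0*Kc):
  ETc = 7.8637 * 1.1254 = 8.849808 mm/day
Step 3 — irrigation interval (SMD/ETc):
  interval = 31.06800 / 8.849808 = 3.5106 days
Therefore the irrigation interval = 3.5106 days.


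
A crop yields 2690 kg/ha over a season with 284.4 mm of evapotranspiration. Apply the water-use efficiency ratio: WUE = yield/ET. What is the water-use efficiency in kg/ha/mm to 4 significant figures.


WUE = 2690 / 284.4 = 9.459 kg/ha/mm
Therefore the water-use efficiency = 9.459 kg/ha/mm.


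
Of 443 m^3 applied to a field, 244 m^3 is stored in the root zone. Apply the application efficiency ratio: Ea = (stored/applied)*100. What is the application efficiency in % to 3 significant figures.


Ea = (244/443)*100 = 55.1 %
Therefore the application efficiency = 55.1 %.


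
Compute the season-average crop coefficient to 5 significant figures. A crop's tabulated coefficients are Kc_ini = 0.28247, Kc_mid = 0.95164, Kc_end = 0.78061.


Approach: apply a simple seasonal average, Kc_avg = (Kc_ini + Kc_mid + Kc_end)/3.
Kc_avg = (0.28247 + 0.95164 + 0.78061)/3 = 0.67157
Therefore the season-average crop coefficient = 0.67157.


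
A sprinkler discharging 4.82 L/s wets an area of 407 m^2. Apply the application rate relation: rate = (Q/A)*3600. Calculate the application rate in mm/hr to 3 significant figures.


rate = (4.82 / 407) * 3600 = 42.6 mm/hr
Therefore the application rate = 42.6 mm/hr.
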